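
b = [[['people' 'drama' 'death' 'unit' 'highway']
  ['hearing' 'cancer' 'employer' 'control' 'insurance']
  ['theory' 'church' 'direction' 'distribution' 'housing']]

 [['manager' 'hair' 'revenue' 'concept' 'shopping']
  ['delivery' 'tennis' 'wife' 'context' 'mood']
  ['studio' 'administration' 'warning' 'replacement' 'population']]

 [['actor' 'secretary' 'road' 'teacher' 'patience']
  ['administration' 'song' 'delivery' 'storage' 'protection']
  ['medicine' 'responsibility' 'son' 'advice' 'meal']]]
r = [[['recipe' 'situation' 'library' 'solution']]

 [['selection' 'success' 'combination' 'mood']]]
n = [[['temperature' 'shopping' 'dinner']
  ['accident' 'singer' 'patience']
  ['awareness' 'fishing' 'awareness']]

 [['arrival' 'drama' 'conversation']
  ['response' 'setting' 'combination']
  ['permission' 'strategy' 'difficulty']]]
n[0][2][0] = 'awareness'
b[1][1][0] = 'delivery'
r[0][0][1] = 'situation'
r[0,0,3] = 'solution'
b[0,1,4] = 'insurance'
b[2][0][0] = 'actor'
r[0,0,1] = 'situation'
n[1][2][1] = 'strategy'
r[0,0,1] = 'situation'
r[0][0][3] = 'solution'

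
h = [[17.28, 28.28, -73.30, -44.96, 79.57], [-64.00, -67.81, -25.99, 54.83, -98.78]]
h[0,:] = [17.28, 28.28, -73.3, -44.96, 79.57]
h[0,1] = 28.28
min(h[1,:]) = -98.78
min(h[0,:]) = -73.3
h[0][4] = 79.57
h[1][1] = -67.81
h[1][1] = -67.81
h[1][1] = -67.81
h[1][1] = -67.81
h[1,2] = -25.99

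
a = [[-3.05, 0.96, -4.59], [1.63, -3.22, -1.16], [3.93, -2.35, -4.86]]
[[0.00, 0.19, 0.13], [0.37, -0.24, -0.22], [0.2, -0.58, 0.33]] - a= [[3.05, -0.77, 4.72], [-1.26, 2.98, 0.94], [-3.73, 1.77, 5.19]]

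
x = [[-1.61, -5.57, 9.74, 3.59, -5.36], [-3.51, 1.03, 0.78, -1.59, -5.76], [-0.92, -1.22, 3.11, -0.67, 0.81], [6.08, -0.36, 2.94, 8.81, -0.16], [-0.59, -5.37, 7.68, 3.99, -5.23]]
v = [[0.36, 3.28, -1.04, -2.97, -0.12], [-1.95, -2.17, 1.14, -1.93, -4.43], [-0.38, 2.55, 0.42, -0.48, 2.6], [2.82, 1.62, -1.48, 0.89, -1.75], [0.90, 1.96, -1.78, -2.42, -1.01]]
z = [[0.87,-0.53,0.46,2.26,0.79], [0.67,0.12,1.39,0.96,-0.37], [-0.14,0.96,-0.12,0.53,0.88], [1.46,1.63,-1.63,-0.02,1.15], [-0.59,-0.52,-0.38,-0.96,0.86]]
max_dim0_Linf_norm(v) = 4.43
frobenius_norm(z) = 4.86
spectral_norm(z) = 3.16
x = v @ z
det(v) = 16.69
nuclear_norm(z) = 9.48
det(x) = 161.34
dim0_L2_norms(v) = [3.58, 5.33, 2.81, 4.41, 5.52]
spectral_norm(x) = 18.34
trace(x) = 6.11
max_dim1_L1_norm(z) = 5.89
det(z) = 9.72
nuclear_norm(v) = 18.12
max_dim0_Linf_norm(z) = 2.26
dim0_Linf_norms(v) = [2.82, 3.28, 1.78, 2.97, 4.43]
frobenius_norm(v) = 9.95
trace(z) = 1.71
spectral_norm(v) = 6.79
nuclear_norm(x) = 36.22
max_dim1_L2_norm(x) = 13.04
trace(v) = -1.51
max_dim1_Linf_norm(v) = 4.43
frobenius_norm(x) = 22.08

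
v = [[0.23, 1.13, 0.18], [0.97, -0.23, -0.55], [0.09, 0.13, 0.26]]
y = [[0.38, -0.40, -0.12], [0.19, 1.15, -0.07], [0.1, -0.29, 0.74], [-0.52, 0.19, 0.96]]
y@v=[[-0.31, 0.51, 0.26],[1.15, -0.06, -0.62],[-0.19, 0.28, 0.37],[0.15, -0.51, 0.05]]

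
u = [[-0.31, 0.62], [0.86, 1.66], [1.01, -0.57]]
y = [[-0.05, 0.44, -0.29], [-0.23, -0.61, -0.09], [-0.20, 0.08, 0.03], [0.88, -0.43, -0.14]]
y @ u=[[0.1, 0.86],[-0.54, -1.1],[0.16, -0.01],[-0.78, -0.09]]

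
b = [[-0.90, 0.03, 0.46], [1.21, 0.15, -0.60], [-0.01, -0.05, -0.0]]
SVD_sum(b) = [[-0.9, -0.06, 0.45], [1.21, 0.08, -0.61], [-0.01, -0.0, 0.01]] + [[-0.00, 0.09, 0.01],[-0.00, 0.07, 0.01],[0.00, -0.05, -0.01]] + [[-0.00, 0.00, -0.0], [-0.0, 0.0, -0.00], [-0.0, 0.0, -0.0]]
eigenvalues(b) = [-0.96, 0.21, -0.0]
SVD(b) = [[-0.60, -0.74, 0.32], [0.80, -0.54, 0.24], [-0.01, 0.40, 0.92]] @ diag([1.6900362093365215, 0.12440890216701138, 0.00019024468133751506]) @ [[0.89, 0.06, -0.45], [0.02, -0.99, -0.10], [-0.45, 0.09, -0.89]]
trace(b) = -0.75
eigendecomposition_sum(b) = [[-0.88,0.04,0.45],[0.99,-0.05,-0.51],[0.04,-0.00,-0.02]] + [[-0.02, -0.01, 0.01], [0.22, 0.2, -0.09], [-0.05, -0.05, 0.02]] + [[-0.00, -0.00, -0.00], [0.0, 0.00, 0.00], [-0.0, -0.0, -0.0]]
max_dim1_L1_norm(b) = 1.96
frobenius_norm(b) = 1.69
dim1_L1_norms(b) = [1.39, 1.96, 0.06]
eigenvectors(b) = [[0.67, 0.07, 0.45], [-0.75, -0.97, -0.09], [-0.03, 0.23, 0.89]]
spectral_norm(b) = 1.69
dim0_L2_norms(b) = [1.51, 0.16, 0.76]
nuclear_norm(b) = 1.81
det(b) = 0.00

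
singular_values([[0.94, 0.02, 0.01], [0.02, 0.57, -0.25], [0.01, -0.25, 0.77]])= [0.94, 0.94, 0.4]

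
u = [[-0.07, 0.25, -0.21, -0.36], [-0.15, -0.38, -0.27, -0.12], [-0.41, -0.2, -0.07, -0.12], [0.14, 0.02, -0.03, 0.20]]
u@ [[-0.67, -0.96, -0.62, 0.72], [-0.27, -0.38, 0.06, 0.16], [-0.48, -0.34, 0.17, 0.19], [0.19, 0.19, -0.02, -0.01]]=[[0.01, -0.02, 0.03, -0.05], [0.31, 0.36, 0.03, -0.22], [0.34, 0.47, 0.23, -0.34], [-0.05, -0.09, -0.09, 0.1]]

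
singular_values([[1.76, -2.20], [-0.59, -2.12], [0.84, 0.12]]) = [3.22, 1.77]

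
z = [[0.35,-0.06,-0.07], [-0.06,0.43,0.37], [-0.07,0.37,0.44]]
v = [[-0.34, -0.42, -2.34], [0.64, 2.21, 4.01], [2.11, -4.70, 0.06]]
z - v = [[0.69, 0.36, 2.27], [-0.70, -1.78, -3.64], [-2.18, 5.07, 0.38]]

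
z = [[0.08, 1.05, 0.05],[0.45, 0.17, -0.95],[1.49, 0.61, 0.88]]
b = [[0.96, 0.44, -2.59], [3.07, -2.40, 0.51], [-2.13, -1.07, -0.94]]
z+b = [[1.04,  1.49,  -2.54],[3.52,  -2.23,  -0.44],[-0.64,  -0.46,  -0.06]]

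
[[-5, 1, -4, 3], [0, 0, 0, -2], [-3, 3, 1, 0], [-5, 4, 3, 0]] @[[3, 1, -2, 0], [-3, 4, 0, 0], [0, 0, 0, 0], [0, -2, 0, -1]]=[[-18, -7, 10, -3], [0, 4, 0, 2], [-18, 9, 6, 0], [-27, 11, 10, 0]]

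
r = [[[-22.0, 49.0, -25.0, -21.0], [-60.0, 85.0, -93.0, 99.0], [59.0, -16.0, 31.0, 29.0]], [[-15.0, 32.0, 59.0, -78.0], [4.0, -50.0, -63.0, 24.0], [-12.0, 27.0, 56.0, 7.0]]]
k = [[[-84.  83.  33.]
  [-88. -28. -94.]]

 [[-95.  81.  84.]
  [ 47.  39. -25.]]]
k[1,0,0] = -95.0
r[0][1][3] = 99.0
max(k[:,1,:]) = 47.0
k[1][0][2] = 84.0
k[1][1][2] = -25.0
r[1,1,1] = -50.0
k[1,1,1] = 39.0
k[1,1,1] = 39.0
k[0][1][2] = -94.0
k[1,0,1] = 81.0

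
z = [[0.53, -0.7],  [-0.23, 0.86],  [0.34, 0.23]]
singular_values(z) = [1.23, 0.47]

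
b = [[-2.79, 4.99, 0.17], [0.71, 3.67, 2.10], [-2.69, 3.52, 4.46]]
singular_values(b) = [8.63, 3.2, 2.43]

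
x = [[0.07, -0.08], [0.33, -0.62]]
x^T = [[0.07, 0.33], [-0.08, -0.62]]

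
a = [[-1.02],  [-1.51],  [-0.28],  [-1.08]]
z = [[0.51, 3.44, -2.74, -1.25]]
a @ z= [[-0.52, -3.51, 2.79, 1.27], [-0.77, -5.19, 4.14, 1.89], [-0.14, -0.96, 0.77, 0.35], [-0.55, -3.72, 2.96, 1.35]]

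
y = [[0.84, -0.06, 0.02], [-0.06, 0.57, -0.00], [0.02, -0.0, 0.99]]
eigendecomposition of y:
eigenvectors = [[-0.21, -0.97, 0.14], [-0.98, 0.21, -0.02], [0.01, 0.14, 0.99]]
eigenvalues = [0.56, 0.85, 0.99]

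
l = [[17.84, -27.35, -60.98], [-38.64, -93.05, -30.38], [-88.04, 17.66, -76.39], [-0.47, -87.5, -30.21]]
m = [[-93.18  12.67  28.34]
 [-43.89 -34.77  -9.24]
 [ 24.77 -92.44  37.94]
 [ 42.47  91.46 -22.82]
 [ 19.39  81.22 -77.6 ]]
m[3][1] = 91.46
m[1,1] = -34.77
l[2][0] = -88.04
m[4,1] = 81.22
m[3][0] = 42.47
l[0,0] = 17.84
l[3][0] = -0.47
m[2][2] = 37.94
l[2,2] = -76.39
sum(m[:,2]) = -43.379999999999995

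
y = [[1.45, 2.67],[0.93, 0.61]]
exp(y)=[[9.2, 11.26], [3.92, 5.66]]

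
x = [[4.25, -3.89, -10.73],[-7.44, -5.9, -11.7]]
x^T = [[4.25, -7.44], [-3.89, -5.9], [-10.73, -11.7]]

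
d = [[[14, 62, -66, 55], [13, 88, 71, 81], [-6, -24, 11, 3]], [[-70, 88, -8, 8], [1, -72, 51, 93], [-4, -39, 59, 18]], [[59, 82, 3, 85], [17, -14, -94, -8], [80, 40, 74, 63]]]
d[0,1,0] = 13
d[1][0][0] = -70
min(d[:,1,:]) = -94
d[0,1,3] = 81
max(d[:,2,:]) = 80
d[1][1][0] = 1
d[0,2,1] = -24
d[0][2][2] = 11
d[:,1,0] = [13, 1, 17]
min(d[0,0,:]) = -66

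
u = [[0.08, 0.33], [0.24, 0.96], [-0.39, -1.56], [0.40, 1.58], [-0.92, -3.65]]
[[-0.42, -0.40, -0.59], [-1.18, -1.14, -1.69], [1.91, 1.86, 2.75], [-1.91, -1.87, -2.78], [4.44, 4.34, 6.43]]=u @ [[5.33,1.83,1.30],  [-2.56,-1.65,-2.09]]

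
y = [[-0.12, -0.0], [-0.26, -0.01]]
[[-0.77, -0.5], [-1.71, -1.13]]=y @ [[6.44, 4.2], [3.33, 4.24]]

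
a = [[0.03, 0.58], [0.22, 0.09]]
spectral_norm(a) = 0.59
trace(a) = 0.12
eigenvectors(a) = [[-0.87,-0.83], [0.49,-0.56]]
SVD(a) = [[-0.98, -0.20], [-0.20, 0.98]] @ diag([0.5908600820127344, 0.21138676279252883]) @ [[-0.12,-0.99],[0.99,-0.12]]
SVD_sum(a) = [[0.07, 0.57], [0.01, 0.12]] + [[-0.04,0.01],[0.21,-0.03]]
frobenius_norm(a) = 0.63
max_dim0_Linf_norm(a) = 0.58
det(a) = -0.12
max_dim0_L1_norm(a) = 0.67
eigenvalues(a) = [-0.3, 0.42]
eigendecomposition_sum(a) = [[-0.16, 0.24], [0.09, -0.14]] + [[0.19, 0.34], [0.13, 0.23]]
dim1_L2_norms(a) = [0.58, 0.24]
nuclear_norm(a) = 0.80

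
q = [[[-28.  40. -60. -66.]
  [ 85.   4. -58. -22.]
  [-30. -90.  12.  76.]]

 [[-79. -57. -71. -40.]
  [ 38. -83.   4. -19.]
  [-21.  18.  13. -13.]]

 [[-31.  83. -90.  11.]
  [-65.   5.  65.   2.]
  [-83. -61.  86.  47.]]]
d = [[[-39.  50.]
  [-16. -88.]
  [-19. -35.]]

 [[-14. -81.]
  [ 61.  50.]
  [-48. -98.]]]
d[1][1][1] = 50.0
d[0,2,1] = -35.0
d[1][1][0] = 61.0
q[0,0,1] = 40.0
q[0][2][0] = -30.0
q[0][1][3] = -22.0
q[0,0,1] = 40.0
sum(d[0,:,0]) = -74.0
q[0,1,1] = 4.0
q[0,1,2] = -58.0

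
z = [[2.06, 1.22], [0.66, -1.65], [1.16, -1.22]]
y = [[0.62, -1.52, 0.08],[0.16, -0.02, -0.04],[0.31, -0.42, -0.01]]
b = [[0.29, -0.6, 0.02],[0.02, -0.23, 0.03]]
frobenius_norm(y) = 1.73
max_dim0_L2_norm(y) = 1.58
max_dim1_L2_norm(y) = 1.64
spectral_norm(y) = 1.72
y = z @ b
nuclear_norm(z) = 4.84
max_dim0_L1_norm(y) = 1.96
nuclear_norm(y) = 1.92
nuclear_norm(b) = 0.78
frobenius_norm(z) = 3.42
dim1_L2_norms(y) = [1.64, 0.17, 0.52]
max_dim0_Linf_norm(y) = 1.52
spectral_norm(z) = 2.45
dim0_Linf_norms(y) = [0.62, 1.52, 0.08]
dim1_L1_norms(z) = [3.28, 2.31, 2.38]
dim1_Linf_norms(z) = [2.06, 1.65, 1.22]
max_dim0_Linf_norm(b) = 0.6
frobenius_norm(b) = 0.71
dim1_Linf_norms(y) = [1.52, 0.16, 0.42]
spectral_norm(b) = 0.70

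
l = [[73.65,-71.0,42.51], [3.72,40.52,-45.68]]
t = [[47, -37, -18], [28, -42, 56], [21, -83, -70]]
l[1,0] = 3.72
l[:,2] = [42.51, -45.68]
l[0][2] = 42.51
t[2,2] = -70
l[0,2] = 42.51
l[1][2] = -45.68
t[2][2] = -70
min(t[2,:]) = -83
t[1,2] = 56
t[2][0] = 21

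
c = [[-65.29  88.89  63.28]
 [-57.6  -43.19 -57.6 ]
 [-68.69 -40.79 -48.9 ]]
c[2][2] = -48.9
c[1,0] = -57.6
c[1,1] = -43.19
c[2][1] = -40.79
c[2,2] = -48.9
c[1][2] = -57.6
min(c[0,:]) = -65.29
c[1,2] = -57.6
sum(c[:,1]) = 4.910000000000004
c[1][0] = -57.6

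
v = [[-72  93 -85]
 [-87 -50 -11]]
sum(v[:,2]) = -96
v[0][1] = 93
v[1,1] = -50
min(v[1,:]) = -87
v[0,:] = [-72, 93, -85]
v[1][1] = -50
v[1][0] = -87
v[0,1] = 93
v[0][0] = -72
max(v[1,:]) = -11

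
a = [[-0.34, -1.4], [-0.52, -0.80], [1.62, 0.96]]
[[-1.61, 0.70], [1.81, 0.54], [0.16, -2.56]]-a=[[-1.27, 2.10], [2.33, 1.34], [-1.46, -3.52]]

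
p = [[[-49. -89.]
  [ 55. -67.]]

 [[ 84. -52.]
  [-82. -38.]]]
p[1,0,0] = 84.0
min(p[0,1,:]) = -67.0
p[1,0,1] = -52.0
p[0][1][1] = -67.0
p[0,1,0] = 55.0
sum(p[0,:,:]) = -150.0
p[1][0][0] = 84.0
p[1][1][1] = -38.0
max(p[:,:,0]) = 84.0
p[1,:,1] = [-52.0, -38.0]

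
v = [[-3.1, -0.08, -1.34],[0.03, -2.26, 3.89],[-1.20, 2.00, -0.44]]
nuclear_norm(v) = 9.71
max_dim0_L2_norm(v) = 4.14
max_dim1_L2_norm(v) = 4.5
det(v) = 24.96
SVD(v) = [[-0.41, -0.86, -0.3], [0.84, -0.49, 0.24], [-0.35, -0.15, 0.92]] @ diag([5.039167062442522, 3.039154411870661, 1.6298882715086562]) @ [[0.34, -0.51, 0.79], [0.93, 0.29, -0.22], [-0.11, 0.81, 0.57]]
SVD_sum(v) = [[-0.71,1.06,-1.64], [1.45,-2.16,3.34], [-0.61,0.91,-1.40]] + [[-2.44, -0.75, 0.58], [-1.38, -0.42, 0.32], [-0.42, -0.13, 0.1]] + [[0.05,-0.39,-0.28],[-0.05,0.32,0.23],[-0.17,1.22,0.86]]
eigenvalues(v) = [1.81, -2.96, -4.65]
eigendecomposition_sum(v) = [[0.08, -0.17, -0.34], [-0.27, 0.56, 1.12], [-0.28, 0.58, 1.18]] + [[-2.21,-0.91,0.23],[-1.74,-0.72,0.18],[0.33,0.14,-0.03]] + [[-0.97,1.00,-1.23], [2.04,-2.1,2.59], [-1.25,1.28,-1.58]]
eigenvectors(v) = [[-0.2, -0.78, -0.38], [0.68, -0.62, 0.79], [0.71, 0.12, -0.48]]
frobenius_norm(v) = 6.11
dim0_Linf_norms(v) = [3.1, 2.26, 3.89]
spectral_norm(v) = 5.04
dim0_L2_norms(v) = [3.32, 3.02, 4.14]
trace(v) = -5.80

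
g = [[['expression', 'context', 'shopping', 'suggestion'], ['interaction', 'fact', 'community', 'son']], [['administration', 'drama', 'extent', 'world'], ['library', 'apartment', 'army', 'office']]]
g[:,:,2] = [['shopping', 'community'], ['extent', 'army']]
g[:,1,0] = ['interaction', 'library']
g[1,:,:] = [['administration', 'drama', 'extent', 'world'], ['library', 'apartment', 'army', 'office']]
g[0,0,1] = 'context'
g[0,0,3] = 'suggestion'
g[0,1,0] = 'interaction'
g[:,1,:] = [['interaction', 'fact', 'community', 'son'], ['library', 'apartment', 'army', 'office']]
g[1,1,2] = 'army'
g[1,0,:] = ['administration', 'drama', 'extent', 'world']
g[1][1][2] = 'army'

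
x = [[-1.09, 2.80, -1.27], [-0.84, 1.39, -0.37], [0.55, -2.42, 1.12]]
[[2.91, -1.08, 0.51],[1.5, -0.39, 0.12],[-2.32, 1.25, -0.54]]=x @ [[-0.54, -0.81, 0.25], [0.64, -0.87, 0.18], [-0.42, -0.37, -0.22]]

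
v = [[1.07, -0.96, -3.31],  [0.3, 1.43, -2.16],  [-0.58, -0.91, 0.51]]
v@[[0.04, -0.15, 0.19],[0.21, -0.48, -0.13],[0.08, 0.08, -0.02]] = [[-0.42, 0.04, 0.39], [0.14, -0.9, -0.09], [-0.17, 0.56, -0.00]]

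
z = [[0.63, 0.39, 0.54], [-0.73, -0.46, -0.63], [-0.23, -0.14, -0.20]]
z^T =[[0.63,-0.73,-0.23], [0.39,-0.46,-0.14], [0.54,-0.63,-0.20]]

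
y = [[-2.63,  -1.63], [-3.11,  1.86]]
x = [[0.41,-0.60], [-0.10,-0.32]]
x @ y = [[0.79, -1.78], [1.26, -0.43]]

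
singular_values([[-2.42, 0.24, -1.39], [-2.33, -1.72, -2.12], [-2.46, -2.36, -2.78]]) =[6.11, 1.66, 0.15]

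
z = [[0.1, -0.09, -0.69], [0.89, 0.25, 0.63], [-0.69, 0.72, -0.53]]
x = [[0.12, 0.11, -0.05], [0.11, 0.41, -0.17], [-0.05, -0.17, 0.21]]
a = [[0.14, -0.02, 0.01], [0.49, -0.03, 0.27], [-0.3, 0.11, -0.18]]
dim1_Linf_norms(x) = [0.12, 0.41, 0.21]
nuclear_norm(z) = 2.78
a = x @ z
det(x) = 0.01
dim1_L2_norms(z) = [0.7, 1.12, 1.13]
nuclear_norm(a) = 0.81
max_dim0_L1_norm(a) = 0.93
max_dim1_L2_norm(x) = 0.46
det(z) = -0.62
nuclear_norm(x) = 0.74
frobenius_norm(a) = 0.68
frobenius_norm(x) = 0.56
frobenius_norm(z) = 1.74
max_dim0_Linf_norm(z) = 0.89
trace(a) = -0.07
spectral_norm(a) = 0.68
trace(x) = 0.74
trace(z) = -0.18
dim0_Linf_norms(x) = [0.12, 0.41, 0.21]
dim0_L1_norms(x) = [0.28, 0.69, 0.43]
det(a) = -0.00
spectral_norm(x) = 0.54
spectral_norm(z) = 1.46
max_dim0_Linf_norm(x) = 0.41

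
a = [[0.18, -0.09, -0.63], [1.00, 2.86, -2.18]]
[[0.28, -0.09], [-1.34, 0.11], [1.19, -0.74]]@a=[[-0.04, -0.28, 0.02], [-0.13, 0.44, 0.6], [-0.53, -2.22, 0.86]]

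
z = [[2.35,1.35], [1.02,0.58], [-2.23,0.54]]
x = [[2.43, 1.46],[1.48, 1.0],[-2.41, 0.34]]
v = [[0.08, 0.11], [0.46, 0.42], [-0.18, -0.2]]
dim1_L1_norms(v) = [0.19, 0.88, 0.38]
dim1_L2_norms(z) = [2.71, 1.17, 2.29]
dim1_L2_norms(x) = [2.83, 1.79, 2.43]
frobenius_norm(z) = 3.74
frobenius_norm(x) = 4.14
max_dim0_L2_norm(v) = 0.5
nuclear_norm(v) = 0.73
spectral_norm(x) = 3.92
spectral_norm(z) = 3.49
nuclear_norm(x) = 5.26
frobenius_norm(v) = 0.69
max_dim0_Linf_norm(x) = 2.43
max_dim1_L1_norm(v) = 0.88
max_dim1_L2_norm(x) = 2.83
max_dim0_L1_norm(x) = 6.32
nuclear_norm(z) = 4.83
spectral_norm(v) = 0.69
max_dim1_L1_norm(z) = 3.7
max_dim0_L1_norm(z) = 5.6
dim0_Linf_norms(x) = [2.43, 1.46]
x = v + z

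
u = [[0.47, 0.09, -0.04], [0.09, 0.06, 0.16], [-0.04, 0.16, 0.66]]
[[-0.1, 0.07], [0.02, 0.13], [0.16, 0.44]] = u @ [[-0.14,  0.36], [-0.21,  -0.67], [0.28,  0.85]]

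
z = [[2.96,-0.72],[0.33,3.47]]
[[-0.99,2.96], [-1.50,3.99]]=z @ [[-0.43,1.25], [-0.39,1.03]]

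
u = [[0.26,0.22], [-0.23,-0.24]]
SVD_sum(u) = [[0.25, 0.23],[-0.24, -0.23]] + [[0.01, -0.01], [0.01, -0.01]]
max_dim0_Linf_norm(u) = 0.26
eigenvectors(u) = [[0.84, -0.52],[-0.54, 0.85]]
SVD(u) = [[-0.72, 0.70], [0.7, 0.72]] @ diag([0.475272107592104, 0.024827882409895585]) @ [[-0.73, -0.68],  [0.68, -0.73]]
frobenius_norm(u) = 0.48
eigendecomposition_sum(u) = [[0.2, 0.12],[-0.13, -0.08]] + [[0.06, 0.1], [-0.1, -0.16]]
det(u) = -0.01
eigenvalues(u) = [0.12, -0.1]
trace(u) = 0.02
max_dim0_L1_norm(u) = 0.49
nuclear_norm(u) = 0.50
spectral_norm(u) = 0.48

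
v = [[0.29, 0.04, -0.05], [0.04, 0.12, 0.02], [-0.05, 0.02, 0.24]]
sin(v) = [[0.29, 0.04, -0.05], [0.04, 0.12, 0.02], [-0.05, 0.02, 0.24]]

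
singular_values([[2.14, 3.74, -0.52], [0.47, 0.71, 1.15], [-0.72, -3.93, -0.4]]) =[5.85, 1.39, 0.9]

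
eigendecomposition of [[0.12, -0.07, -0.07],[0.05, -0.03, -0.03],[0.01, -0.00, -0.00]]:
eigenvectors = [[-0.92, 0.58, -0.00], [-0.38, 0.13, -0.71], [-0.11, 0.80, 0.71]]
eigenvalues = [0.08, 0.01, 0.0]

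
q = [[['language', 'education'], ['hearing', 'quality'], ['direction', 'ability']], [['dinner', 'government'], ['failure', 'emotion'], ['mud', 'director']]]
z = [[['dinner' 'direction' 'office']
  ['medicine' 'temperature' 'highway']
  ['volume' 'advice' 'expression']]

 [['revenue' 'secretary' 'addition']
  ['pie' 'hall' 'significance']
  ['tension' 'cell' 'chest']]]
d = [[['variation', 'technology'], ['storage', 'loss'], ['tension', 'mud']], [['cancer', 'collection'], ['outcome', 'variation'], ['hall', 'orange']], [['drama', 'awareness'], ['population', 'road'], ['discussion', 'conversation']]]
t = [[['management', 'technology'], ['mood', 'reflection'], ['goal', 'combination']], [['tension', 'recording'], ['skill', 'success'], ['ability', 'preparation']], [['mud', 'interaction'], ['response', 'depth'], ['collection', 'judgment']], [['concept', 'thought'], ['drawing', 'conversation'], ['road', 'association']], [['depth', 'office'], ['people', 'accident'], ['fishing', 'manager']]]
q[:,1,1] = ['quality', 'emotion']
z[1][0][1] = 'secretary'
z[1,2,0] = 'tension'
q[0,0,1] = 'education'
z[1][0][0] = 'revenue'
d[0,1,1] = 'loss'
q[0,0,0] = 'language'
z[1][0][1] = 'secretary'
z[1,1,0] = 'pie'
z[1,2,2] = 'chest'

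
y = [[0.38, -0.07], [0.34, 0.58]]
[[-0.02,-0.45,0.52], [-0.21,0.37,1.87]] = y@[[-0.10, -0.96, 1.77], [-0.3, 1.2, 2.18]]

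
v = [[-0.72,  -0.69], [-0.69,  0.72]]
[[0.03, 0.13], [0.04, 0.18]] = v@[[-0.05, -0.22], [0.01, 0.04]]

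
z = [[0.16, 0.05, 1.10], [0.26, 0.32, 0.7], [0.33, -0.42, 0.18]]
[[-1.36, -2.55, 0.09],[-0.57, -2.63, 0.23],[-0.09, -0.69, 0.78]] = z @ [[1.06, -3.28, 1.89], [0.45, -1.69, -0.45], [-1.41, -1.76, -0.17]]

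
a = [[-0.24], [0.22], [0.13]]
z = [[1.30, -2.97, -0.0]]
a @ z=[[-0.31, 0.71, 0.00], [0.29, -0.65, 0.00], [0.17, -0.39, 0.00]]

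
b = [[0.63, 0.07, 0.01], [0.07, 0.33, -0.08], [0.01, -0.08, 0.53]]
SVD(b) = [[-0.97, 0.15, -0.20], [-0.23, -0.29, 0.93], [0.08, 0.95, 0.31]] @ diag([0.6461211583522237, 0.5560321108543004, 0.2878467307934761]) @ [[-0.97, -0.23, 0.08], [0.15, -0.29, 0.95], [-0.20, 0.93, 0.31]]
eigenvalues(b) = [0.29, 0.65, 0.56]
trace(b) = 1.49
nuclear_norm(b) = 1.49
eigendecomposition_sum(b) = [[0.01, -0.05, -0.02], [-0.05, 0.25, 0.08], [-0.02, 0.08, 0.03]] + [[0.61, 0.15, -0.05],[0.15, 0.04, -0.01],[-0.05, -0.01, 0.00]] + [[0.01, -0.02, 0.08], [-0.02, 0.05, -0.15], [0.08, -0.15, 0.5]]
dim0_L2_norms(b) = [0.63, 0.35, 0.54]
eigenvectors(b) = [[-0.20,  0.97,  0.15], [0.93,  0.23,  -0.29], [0.31,  -0.08,  0.95]]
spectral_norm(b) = 0.65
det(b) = 0.10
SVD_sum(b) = [[0.61,0.15,-0.05],[0.15,0.04,-0.01],[-0.05,-0.01,0.0]] + [[0.01, -0.02, 0.08], [-0.02, 0.05, -0.15], [0.08, -0.15, 0.50]] + [[0.01, -0.05, -0.02], [-0.05, 0.25, 0.08], [-0.02, 0.08, 0.03]]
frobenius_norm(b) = 0.90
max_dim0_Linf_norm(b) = 0.63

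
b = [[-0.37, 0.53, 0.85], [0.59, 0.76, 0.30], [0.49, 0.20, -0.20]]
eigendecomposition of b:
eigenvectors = [[-0.45,-0.85,0.50], [-0.85,0.21,-0.62], [-0.28,0.48,0.60]]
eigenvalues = [1.17, -0.98, -0.0]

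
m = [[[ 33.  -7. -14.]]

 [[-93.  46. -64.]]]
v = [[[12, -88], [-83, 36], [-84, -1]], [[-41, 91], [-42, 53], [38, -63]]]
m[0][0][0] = 33.0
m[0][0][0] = 33.0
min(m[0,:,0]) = 33.0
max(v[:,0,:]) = 91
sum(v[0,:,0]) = -155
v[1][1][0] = -42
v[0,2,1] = -1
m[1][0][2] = -64.0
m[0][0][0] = 33.0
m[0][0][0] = 33.0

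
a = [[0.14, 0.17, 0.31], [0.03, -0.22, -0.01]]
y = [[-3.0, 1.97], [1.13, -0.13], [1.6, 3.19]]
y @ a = [[-0.36, -0.94, -0.95], [0.15, 0.22, 0.35], [0.32, -0.43, 0.46]]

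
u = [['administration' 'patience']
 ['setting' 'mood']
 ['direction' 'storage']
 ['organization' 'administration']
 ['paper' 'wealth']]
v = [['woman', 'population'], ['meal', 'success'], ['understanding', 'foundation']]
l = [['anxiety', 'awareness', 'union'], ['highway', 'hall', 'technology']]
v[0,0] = 'woman'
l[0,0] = 'anxiety'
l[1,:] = ['highway', 'hall', 'technology']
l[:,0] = ['anxiety', 'highway']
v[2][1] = 'foundation'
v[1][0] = 'meal'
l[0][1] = 'awareness'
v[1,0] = 'meal'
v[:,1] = ['population', 'success', 'foundation']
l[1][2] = 'technology'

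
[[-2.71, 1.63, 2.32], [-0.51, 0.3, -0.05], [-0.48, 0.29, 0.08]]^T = [[-2.71, -0.51, -0.48], [1.63, 0.3, 0.29], [2.32, -0.05, 0.08]]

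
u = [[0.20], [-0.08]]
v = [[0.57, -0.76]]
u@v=[[0.11, -0.15], [-0.05, 0.06]]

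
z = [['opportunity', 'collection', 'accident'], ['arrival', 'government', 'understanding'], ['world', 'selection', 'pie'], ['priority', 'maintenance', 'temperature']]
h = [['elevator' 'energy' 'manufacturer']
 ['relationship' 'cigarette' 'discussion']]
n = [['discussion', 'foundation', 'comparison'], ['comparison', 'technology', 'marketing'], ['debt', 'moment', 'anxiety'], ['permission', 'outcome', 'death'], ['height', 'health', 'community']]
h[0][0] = 'elevator'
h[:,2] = ['manufacturer', 'discussion']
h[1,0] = 'relationship'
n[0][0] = 'discussion'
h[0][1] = 'energy'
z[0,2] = 'accident'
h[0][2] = 'manufacturer'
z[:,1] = ['collection', 'government', 'selection', 'maintenance']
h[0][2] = 'manufacturer'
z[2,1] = 'selection'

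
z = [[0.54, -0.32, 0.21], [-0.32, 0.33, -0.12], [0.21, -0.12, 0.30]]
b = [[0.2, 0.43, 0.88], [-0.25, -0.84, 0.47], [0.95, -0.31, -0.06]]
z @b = [[0.39, 0.44, 0.31],[-0.26, -0.38, -0.12],[0.36, 0.1, 0.11]]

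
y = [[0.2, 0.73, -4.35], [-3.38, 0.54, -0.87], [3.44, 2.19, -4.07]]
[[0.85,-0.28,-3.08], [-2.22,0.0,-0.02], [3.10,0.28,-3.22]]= y @ [[0.70, 0.02, -0.16], [0.02, 0.32, 0.12], [-0.16, 0.12, 0.72]]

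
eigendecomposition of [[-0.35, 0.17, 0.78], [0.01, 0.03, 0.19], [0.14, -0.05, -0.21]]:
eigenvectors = [[0.94,-0.6,-0.10],  [0.08,-0.78,-0.98],  [-0.32,-0.16,0.17]]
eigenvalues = [-0.6, 0.08, -0.0]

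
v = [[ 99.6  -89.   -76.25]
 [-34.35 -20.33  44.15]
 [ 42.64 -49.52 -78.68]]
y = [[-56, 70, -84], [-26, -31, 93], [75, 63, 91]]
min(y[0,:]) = -84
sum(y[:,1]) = 102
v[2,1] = -49.52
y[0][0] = -56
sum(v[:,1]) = -158.85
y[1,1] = -31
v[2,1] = -49.52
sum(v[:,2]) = -110.78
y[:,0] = [-56, -26, 75]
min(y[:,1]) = -31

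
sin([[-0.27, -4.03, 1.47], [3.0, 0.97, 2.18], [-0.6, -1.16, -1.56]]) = [[1.95, -24.15, 6.34], [17.49, 8.97, 13.19], [-3.92, -6.12, -3.27]]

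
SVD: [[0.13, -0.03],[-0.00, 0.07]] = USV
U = [[0.99,0.16], [-0.16,0.99]]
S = [0.13, 0.07]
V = [[0.95, -0.3], [0.30, 0.95]]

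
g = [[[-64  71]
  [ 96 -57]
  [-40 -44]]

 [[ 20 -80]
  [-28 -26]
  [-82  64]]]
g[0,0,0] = -64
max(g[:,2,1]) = 64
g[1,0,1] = -80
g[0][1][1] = -57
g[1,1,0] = -28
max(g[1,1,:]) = -26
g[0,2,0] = -40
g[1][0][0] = 20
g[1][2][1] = 64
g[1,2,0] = -82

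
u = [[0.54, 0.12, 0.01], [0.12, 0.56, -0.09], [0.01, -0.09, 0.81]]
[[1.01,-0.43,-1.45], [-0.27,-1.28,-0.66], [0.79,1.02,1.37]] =u @ [[2.03, -0.36, -2.64], [-0.78, -2.04, -0.35], [0.86, 1.04, 1.69]]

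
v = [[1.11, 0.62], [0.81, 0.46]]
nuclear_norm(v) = 1.58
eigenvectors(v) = [[0.81,  -0.49], [0.59,  0.87]]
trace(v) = 1.57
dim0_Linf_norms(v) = [1.11, 0.62]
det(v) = 0.01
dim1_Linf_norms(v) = [1.11, 0.81]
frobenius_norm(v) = 1.58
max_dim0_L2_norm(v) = 1.37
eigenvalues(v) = [1.56, 0.01]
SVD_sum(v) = [[1.11,0.62], [0.81,0.46]] + [[0.00, -0.00],[-0.00, 0.0]]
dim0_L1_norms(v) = [1.92, 1.08]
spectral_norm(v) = 1.58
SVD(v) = [[-0.81, -0.59], [-0.59, 0.81]] @ diag([1.5761255014005238, 0.00532952483322936]) @ [[-0.87, -0.49], [-0.49, 0.87]]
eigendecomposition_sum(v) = [[1.11, 0.62], [0.81, 0.46]] + [[0.00, -0.00], [-0.00, 0.0]]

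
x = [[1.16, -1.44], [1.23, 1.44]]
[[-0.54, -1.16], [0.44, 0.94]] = x@[[-0.04, -0.09], [0.34, 0.73]]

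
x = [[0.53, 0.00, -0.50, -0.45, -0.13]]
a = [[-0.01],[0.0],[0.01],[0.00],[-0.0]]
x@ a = [[-0.01]]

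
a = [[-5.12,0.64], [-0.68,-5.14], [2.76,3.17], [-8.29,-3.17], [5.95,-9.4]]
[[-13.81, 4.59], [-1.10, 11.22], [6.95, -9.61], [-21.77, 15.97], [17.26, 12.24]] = a @ [[2.68, -1.15],[-0.14, -2.03]]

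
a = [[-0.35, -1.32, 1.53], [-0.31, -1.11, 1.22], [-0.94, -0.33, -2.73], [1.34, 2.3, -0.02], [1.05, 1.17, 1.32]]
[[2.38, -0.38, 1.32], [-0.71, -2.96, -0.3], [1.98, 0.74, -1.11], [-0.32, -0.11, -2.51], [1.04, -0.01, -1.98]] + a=[[2.03,-1.7,2.85],[-1.02,-4.07,0.92],[1.04,0.41,-3.84],[1.02,2.19,-2.53],[2.09,1.16,-0.66]]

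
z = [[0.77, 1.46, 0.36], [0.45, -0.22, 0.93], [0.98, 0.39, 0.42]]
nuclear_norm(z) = 3.46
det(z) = 0.85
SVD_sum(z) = [[1.02, 1.09, 0.6],[0.31, 0.33, 0.18],[0.66, 0.71, 0.39]] + [[-0.15, 0.32, -0.33], [0.28, -0.61, 0.63], [0.10, -0.22, 0.22]] + [[-0.1, 0.05, 0.09],[-0.13, 0.06, 0.12],[0.22, -0.1, -0.19]]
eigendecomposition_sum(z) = [[0.90-0.00j, (0.75-0j), (0.69+0j)], [(0.52-0j), (0.43-0j), 0.40+0.00j], [0.74-0.00j, (0.61-0j), 0.56+0.00j]] + [[(-0.07+0.18j), 0.35+0.16j, -0.17-0.33j], [(-0.03-0.16j), -0.32+0.05j, (0.27+0.16j)], [0.12-0.06j, -0.11-0.26j, (-0.07+0.26j)]] + [[-0.07-0.18j, (0.35-0.16j), -0.17+0.33j], [-0.03+0.16j, -0.32-0.05j, 0.27-0.16j], [(0.12+0.06j), -0.11+0.26j, -0.07-0.26j]]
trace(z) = 0.97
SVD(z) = [[-0.81, 0.45, -0.37], [-0.24, -0.84, -0.48], [-0.53, -0.30, 0.80]] @ diag([1.9790300669727103, 1.0903514992259948, 0.3916294194179181]) @ [[-0.63, -0.68, -0.37], [-0.3, 0.66, -0.69], [0.71, -0.32, -0.62]]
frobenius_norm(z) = 2.29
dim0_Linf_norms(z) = [0.98, 1.46, 0.93]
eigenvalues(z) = [(1.9+0j), (-0.46+0.48j), (-0.46-0.48j)]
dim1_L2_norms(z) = [1.69, 1.06, 1.14]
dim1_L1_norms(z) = [2.59, 1.6, 1.79]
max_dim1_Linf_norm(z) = 1.46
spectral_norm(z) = 1.98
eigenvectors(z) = [[(0.71+0j), -0.67+0.00j, -0.67-0.00j], [(0.4+0j), 0.48-0.30j, 0.48+0.30j], [0.58+0.00j, (0.35+0.33j), (0.35-0.33j)]]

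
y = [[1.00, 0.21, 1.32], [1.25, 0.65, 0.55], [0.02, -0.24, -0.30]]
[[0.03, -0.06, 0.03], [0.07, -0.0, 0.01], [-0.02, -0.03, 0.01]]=y @ [[0.02, -0.07, 0.03], [0.07, 0.15, -0.05], [-0.0, -0.02, 0.01]]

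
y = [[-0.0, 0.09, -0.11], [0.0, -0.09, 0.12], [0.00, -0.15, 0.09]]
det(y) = 0.00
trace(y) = 0.00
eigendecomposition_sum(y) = [[-0.00+0.00j,-0.00+0.00j,-0.00+0.00j], [(-0+0j),(-0+0j),-0.00+0.00j], [(-0+0j),-0.00+0.00j,-0.00+0.00j]] + [[-0.00+0.00j, 0.04-0.04j, -0.06-0.00j], [-0.00+0.00j, -0.04+0.05j, (0.06-0j)], [(-0+0j), -0.07-0.00j, 0.04+0.05j]] + [[-0j, 0.04+0.04j, (-0.06+0j)], [-0j, -0.04-0.05j, (0.06-0j)], [0.00-0.00j, -0.07+0.00j, (0.04-0.05j)]]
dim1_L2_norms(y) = [0.14, 0.15, 0.17]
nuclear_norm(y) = 0.32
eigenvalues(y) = [(-0+0j), (-0+0.1j), (-0-0.1j)]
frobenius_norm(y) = 0.27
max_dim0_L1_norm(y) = 0.33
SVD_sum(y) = [[0.00, 0.10, -0.10], [0.00, -0.11, 0.10], [0.00, -0.12, 0.12]] + [[0.0, -0.01, -0.01], [0.0, 0.02, 0.02], [0.00, -0.03, -0.03]] + [[-0.0, -0.0, -0.0], [-0.00, -0.00, -0.00], [-0.0, -0.00, -0.00]]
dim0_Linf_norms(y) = [0.0, 0.15, 0.12]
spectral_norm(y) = 0.27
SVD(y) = [[-0.53, -0.38, 0.76],[0.55, 0.52, 0.65],[0.64, -0.76, 0.07]] @ diag([0.2662919168301721, 0.04887345937124481, -0.0]) @ [[-0.00, -0.73, 0.69], [0.00, 0.69, 0.73], [1.0, 0.00, 0.0]]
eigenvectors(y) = [[1.00+0.00j, (0.38-0.36j), (0.38+0.36j)], [0.00+0.00j, -0.38+0.42j, (-0.38-0.42j)], [0j, -0.64+0.00j, (-0.64-0j)]]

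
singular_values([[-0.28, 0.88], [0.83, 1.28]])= [1.66, 0.66]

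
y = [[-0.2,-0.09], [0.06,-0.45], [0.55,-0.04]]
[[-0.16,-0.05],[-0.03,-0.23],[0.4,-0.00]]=y@[[0.74, 0.03], [0.16, 0.52]]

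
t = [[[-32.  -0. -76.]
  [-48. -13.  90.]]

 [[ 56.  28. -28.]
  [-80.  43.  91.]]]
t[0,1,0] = -48.0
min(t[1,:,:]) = -80.0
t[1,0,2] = -28.0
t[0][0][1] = -0.0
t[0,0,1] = -0.0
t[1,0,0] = 56.0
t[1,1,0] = -80.0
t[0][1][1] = -13.0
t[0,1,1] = -13.0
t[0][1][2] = 90.0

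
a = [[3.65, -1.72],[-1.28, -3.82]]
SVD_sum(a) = [[1.21, -2.78], [1.19, -2.74]] + [[2.44, 1.06],  [-2.47, -1.08]]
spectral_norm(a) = 4.26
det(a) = -16.14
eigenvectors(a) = [[0.99,0.22], [-0.16,0.98]]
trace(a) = -0.17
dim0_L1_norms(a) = [4.93, 5.54]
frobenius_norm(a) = 5.70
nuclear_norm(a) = 8.05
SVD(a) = [[0.71, 0.7],  [0.7, -0.71]] @ diag([4.260799838553704, 3.7891007819508737]) @ [[0.4, -0.92], [0.92, 0.4]]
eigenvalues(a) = [3.93, -4.1]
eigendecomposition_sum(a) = [[3.79, -0.84], [-0.63, 0.14]] + [[-0.14, -0.88], [-0.65, -3.96]]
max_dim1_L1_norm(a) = 5.37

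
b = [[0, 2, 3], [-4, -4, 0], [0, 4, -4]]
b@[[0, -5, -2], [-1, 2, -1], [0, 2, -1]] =[[-2, 10, -5], [4, 12, 12], [-4, 0, 0]]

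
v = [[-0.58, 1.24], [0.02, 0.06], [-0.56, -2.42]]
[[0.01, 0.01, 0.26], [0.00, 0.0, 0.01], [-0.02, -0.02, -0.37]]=v@[[-0.00, -0.0, -0.08], [0.01, 0.01, 0.17]]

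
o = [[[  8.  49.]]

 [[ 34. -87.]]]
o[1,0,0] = 34.0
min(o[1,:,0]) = 34.0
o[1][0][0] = 34.0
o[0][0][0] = 8.0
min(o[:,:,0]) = 8.0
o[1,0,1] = -87.0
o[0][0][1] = 49.0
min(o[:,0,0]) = 8.0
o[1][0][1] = -87.0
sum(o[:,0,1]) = -38.0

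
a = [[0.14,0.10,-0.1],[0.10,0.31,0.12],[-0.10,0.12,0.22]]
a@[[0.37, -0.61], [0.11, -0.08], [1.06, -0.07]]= [[-0.04, -0.09], [0.2, -0.09], [0.21, 0.04]]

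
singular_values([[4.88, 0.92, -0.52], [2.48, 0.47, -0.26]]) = [5.6, 0.0]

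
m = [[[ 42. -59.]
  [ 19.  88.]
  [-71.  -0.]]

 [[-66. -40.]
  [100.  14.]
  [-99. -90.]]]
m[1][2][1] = -90.0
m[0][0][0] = 42.0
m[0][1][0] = 19.0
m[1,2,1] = -90.0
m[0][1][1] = 88.0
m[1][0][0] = -66.0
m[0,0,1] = -59.0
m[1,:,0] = [-66.0, 100.0, -99.0]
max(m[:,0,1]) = -40.0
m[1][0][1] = -40.0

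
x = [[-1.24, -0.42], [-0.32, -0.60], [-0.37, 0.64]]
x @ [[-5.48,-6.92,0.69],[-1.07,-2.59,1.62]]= [[7.24, 9.67, -1.54], [2.4, 3.77, -1.19], [1.34, 0.9, 0.78]]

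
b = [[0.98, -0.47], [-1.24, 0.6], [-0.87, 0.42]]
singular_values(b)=[2.0, 0.0]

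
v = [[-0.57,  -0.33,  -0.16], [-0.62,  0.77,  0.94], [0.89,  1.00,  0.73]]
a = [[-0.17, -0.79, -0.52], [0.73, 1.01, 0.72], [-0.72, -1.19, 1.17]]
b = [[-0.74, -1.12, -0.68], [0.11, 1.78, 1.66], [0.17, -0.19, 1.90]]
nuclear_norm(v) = 2.98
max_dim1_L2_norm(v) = 1.52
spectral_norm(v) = 1.81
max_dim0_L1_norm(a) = 2.99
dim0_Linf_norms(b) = [0.74, 1.78, 1.9]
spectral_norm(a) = 2.03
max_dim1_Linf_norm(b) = 1.9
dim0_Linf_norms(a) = [0.73, 1.19, 1.17]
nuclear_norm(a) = 3.76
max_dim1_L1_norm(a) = 3.08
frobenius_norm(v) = 2.16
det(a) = 0.81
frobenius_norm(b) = 3.45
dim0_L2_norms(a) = [1.04, 1.75, 1.47]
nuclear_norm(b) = 5.11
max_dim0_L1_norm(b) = 4.24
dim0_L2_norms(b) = [0.77, 2.11, 2.61]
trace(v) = 0.93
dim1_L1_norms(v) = [1.06, 2.33, 2.62]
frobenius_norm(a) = 2.51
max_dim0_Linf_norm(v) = 1.0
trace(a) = 2.01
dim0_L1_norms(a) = [1.62, 2.99, 2.41]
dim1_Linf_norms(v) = [0.57, 0.94, 1.0]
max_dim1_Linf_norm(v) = 1.0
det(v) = -0.00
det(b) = -2.60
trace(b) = 2.94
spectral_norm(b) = 3.07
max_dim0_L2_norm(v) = 1.3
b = v + a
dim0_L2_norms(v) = [1.23, 1.3, 1.2]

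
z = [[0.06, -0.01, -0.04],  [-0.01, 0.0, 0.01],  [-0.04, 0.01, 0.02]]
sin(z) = [[0.06, -0.01, -0.04], [-0.01, -0.00, 0.01], [-0.04, 0.01, 0.02]]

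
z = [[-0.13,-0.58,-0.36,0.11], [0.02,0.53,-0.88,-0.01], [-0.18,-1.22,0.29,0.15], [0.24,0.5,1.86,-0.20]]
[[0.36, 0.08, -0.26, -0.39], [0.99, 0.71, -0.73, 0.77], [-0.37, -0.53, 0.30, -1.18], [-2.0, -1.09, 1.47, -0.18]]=z @ [[2.06, -2.05, -0.13, -0.57], [-0.38, 0.63, 0.02, 1.14], [-1.30, -0.48, 0.84, -0.21], [-0.56, 0.08, 0.36, 1.10]]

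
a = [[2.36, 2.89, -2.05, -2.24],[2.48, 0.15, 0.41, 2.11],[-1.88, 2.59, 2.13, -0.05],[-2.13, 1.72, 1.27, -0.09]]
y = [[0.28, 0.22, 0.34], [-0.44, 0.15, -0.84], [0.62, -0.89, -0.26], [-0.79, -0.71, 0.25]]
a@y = [[-0.11, 4.37, -1.65], [-0.78, -1.29, 1.14], [-0.31, -1.89, -3.38], [-0.49, -1.28, -2.52]]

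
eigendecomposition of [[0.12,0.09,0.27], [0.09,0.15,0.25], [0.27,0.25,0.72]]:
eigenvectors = [[0.34,0.91,0.23], [0.33,0.12,-0.94], [0.88,-0.39,0.26]]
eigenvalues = [0.92, 0.02, 0.06]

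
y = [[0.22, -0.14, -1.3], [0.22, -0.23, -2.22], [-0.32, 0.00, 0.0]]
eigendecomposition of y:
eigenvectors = [[0.54, 0.45, 0.0], [0.80, 0.87, 0.99], [-0.26, 0.22, -0.11]]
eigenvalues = [0.65, -0.67, 0.01]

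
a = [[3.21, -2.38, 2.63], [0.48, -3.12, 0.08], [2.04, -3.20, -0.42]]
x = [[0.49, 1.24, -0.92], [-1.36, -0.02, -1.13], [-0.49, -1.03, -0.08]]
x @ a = [[0.29, -2.09, 1.77], [-6.68, 6.92, -3.10], [-2.23, 4.64, -1.34]]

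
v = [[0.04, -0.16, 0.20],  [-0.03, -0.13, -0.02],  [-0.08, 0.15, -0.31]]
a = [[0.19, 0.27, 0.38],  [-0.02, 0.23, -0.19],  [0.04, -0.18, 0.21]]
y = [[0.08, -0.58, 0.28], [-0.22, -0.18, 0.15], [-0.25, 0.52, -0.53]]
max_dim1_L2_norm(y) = 0.78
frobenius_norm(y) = 1.07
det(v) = -0.00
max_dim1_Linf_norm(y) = 0.58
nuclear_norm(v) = 0.57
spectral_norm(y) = 1.01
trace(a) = 0.63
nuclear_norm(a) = 0.91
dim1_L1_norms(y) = [0.94, 0.55, 1.3]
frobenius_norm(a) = 0.65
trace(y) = -0.63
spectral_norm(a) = 0.52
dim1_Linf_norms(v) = [0.2, 0.13, 0.31]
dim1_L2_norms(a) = [0.5, 0.3, 0.28]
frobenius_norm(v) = 0.46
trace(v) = -0.40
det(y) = 0.05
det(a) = -0.00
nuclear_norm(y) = 1.46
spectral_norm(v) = 0.44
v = y @ a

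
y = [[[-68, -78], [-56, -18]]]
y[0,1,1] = -18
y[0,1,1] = -18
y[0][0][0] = -68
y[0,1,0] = -56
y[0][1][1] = -18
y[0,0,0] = -68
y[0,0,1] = -78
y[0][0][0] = -68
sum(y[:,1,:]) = -74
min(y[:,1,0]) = -56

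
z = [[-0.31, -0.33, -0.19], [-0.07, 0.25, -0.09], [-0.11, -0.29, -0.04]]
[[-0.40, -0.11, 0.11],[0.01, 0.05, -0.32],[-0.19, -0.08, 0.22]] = z @ [[0.53, -0.49, 1.28], [0.39, 0.35, -1.17], [0.56, 0.79, -0.65]]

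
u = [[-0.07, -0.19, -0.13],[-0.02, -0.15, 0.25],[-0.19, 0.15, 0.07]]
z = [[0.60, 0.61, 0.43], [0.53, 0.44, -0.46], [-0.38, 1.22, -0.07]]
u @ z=[[-0.09,-0.28,0.07], [-0.19,0.23,0.04], [-0.06,0.04,-0.16]]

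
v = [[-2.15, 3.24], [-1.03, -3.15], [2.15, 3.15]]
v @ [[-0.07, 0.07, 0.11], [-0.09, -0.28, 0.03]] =[[-0.14, -1.06, -0.14], [0.36, 0.81, -0.21], [-0.43, -0.73, 0.33]]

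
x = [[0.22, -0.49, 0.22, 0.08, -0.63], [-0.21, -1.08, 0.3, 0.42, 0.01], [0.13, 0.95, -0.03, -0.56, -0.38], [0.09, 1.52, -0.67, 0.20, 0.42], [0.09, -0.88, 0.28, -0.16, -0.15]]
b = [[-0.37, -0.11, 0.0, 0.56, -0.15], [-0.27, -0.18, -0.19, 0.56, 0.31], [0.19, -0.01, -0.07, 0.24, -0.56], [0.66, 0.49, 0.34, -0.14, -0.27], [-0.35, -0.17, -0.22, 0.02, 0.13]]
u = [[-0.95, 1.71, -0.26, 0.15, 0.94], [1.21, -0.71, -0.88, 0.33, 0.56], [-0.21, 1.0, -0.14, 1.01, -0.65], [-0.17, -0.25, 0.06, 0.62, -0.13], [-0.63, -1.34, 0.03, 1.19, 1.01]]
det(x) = -0.00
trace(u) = -0.17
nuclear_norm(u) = 7.62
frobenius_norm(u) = 3.95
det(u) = 0.01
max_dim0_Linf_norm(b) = 0.66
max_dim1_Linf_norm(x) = 1.52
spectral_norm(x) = 2.48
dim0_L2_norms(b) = [0.9, 0.56, 0.45, 0.84, 0.72]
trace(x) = -0.84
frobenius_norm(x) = 2.74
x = b @ u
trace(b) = -0.63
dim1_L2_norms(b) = [0.7, 0.74, 0.64, 0.94, 0.47]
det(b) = -0.01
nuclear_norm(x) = 4.22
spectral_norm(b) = 1.29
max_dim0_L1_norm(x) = 4.92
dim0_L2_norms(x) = [0.35, 2.32, 0.82, 0.75, 0.86]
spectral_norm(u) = 2.68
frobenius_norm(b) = 1.60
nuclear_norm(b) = 2.84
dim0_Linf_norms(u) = [1.21, 1.71, 0.88, 1.19, 1.01]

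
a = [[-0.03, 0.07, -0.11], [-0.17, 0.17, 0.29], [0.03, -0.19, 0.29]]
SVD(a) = [[0.24,  0.28,  0.93], [-0.72,  0.69,  -0.02], [-0.65,  -0.66,  0.36]] @ diag([0.43507097585025156, 0.3022696147757597, 0.01569477480003014]) @ [[0.22, 0.04, -0.97], [-0.48, 0.87, -0.07], [-0.85, -0.49, -0.21]]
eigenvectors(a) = [[-0.86+0.00j,-0.04-0.21j,(-0.04+0.21j)], [(-0.47+0j),(0.79+0j),(0.79-0j)], [-0.20+0.00j,0.12+0.57j,(0.12-0.57j)]]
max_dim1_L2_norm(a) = 0.38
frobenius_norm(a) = 0.53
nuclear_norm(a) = 0.75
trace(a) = 0.43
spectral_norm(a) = 0.44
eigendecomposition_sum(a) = [[(-0.02+0j), 0.00-0.00j, -0.01+0.00j], [-0.01+0.00j, 0.00-0.00j, (-0+0j)], [-0.00+0.00j, 0.00-0.00j, (-0+0j)]] + [[-0.01+0.02j,  0.03-0.03j,  (-0.05-0.03j)], [-0.08-0.04j,  (0.08+0.15j),  (0.15-0.17j)], [0.02-0.06j,  -0.10+0.08j,  (0.15+0.08j)]] + [[(-0.01-0.02j), (0.03+0.03j), -0.05+0.03j],[(-0.08+0.04j), 0.08-0.15j, 0.15+0.17j],[(0.02+0.06j), -0.10-0.08j, 0.15-0.08j]]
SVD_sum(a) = [[0.02,0.00,-0.1], [-0.07,-0.01,0.3], [-0.06,-0.01,0.28]] + [[-0.04, 0.07, -0.01], [-0.1, 0.18, -0.01], [0.1, -0.18, 0.01]] + [[-0.01, -0.01, -0.00], [0.0, 0.0, 0.00], [-0.0, -0.0, -0.00]]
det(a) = -0.00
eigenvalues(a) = [(-0.02+0j), (0.22+0.25j), (0.22-0.25j)]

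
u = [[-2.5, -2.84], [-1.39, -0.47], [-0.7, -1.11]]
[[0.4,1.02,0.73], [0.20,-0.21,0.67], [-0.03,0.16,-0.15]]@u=[[-2.93, -2.43], [-0.68, -1.21], [-0.04, 0.18]]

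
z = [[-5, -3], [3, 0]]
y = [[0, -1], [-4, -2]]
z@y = [[12, 11], [0, -3]]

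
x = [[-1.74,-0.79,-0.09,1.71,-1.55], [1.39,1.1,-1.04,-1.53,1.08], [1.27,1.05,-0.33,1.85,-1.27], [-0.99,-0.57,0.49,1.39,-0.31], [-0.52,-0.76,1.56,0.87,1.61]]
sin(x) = [[-1.7, -0.9, 0.34, 1.98, -1.21], [1.01, 1.18, -1.62, -0.93, 0.02], [1.12, 0.92, 0.15, 3.07, -1.27], [-0.83, -0.57, 0.53, 0.71, 0.16], [-0.11, -0.61, 0.99, -1.66, 2.47]]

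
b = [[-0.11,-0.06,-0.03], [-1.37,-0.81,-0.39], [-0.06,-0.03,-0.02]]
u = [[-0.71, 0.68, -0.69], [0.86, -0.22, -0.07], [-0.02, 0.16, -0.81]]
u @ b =[[-0.81,  -0.49,  -0.23],[0.21,  0.13,  0.06],[-0.17,  -0.10,  -0.05]]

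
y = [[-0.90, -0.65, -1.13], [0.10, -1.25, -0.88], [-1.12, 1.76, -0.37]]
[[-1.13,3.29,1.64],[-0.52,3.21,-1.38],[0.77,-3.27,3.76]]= y @ [[1.61, -2.02, -2.93], [1.25, -3.05, 0.41], [-1.0, 0.45, 0.65]]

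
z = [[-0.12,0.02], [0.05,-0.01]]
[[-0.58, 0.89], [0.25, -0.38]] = z @[[4.03, -6.71], [-4.71, 4.1]]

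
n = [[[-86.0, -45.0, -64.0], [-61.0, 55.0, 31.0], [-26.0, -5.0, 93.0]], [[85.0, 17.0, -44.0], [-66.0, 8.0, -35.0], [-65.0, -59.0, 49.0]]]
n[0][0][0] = -86.0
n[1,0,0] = 85.0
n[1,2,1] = -59.0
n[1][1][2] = -35.0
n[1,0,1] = 17.0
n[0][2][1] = -5.0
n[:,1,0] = [-61.0, -66.0]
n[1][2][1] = -59.0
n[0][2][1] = -5.0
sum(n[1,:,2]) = -30.0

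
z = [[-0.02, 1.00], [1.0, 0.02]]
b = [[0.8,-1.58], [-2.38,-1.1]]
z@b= [[-2.40, -1.07], [0.75, -1.6]]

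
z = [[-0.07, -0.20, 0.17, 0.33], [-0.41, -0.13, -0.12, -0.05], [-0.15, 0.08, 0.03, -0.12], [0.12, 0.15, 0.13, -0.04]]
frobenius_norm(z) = 0.70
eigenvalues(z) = [(-0.49+0j), (0.14+0.25j), (0.14-0.25j), (0.01+0j)]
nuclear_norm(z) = 1.14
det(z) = -0.00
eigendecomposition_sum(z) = [[-0.22+0.00j,-0.18-0.00j,-0.00-0.00j,(0.14-0j)], [(-0.23+0j),(-0.19-0j),(-0.01-0j),(0.15-0j)], [-0j,0j,0j,-0.00+0.00j], [(0.13-0j),0.11+0.00j,0j,(-0.09+0j)]] + [[0.07+0.05j, (-0.01-0.04j), 0.09-0.07j, (0.1+0.01j)], [-0.09-0.02j, 0.03+0.03j, -0.06+0.10j, -0.10+0.03j], [-0.08+0.04j, (0.04+0.01j), (0.01+0.11j), (-0.06+0.08j)], [(-0.01+0.06j), (0.02-0.02j), (0.06+0.03j), 0.02+0.06j]] + [[(0.07-0.05j), (-0.01+0.04j), 0.09+0.07j, (0.1-0.01j)],[-0.09+0.02j, (0.03-0.03j), (-0.06-0.1j), (-0.1-0.03j)],[(-0.08-0.04j), (0.04-0.01j), 0.01-0.11j, (-0.06-0.08j)],[(-0.01-0.06j), (0.02+0.02j), 0.06-0.03j, 0.02-0.06j]] + [[-0j, (-0+0j), 0.00-0.00j, (-0+0j)], [(-0+0j), -0j, -0.00+0.00j, -0j], [0.00-0.00j, -0.00+0.00j, -0j, -0.00+0.00j], [-0.00+0.00j, -0j, (-0+0j), -0j]]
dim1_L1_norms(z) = [0.77, 0.71, 0.38, 0.44]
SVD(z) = [[-0.28, -0.91, 0.31, -0.08], [-0.86, 0.26, 0.08, 0.43], [-0.16, 0.33, 0.68, -0.64], [0.39, 0.05, 0.66, 0.63]] @ diag([0.5053034564437765, 0.440388357694455, 0.18680963077536056, 0.005354732740904469]) @ [[0.88, 0.42, 0.20, -0.09], [-0.20, 0.41, -0.38, -0.8], [-0.4, 0.44, 0.8, -0.06], [-0.17, 0.67, -0.42, 0.59]]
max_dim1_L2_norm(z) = 0.45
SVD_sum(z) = [[-0.13, -0.06, -0.03, 0.01], [-0.38, -0.18, -0.09, 0.04], [-0.07, -0.03, -0.02, 0.01], [0.17, 0.08, 0.04, -0.02]] + [[0.08, -0.16, 0.15, 0.32], [-0.02, 0.05, -0.04, -0.09], [-0.03, 0.06, -0.06, -0.12], [-0.0, 0.01, -0.01, -0.02]] + [[-0.02, 0.03, 0.05, -0.00], [-0.01, 0.01, 0.01, -0.0], [-0.05, 0.06, 0.1, -0.01], [-0.05, 0.05, 0.10, -0.01]] + [[0.0, -0.0, 0.00, -0.00],  [-0.0, 0.0, -0.00, 0.00],  [0.00, -0.00, 0.0, -0.0],  [-0.00, 0.00, -0.00, 0.00]]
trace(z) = -0.21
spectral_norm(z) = 0.51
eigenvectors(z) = [[(0.63+0j), (-0.49-0.21j), (-0.49+0.21j), -0.17+0.00j], [0.67+0.00j, (0.57+0j), (0.57-0j), 0.68+0.00j], [-0.01+0.00j, (0.42-0.31j), (0.42+0.31j), -0.41+0.00j], [-0.39+0.00j, (-0.02-0.34j), -0.02+0.34j, 0.58+0.00j]]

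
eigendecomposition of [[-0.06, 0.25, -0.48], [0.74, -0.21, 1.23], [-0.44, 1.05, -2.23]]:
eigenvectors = [[0.19, -0.53, 0.15], [-0.45, 0.72, 0.93], [0.87, 0.44, 0.35]]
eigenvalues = [-2.87, 0.0, 0.37]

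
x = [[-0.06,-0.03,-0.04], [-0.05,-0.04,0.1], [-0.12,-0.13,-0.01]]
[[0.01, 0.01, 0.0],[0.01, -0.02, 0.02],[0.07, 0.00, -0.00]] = x @[[0.16, -0.06, -0.25], [-0.67, 0.06, 0.24], [-0.11, -0.21, 0.19]]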